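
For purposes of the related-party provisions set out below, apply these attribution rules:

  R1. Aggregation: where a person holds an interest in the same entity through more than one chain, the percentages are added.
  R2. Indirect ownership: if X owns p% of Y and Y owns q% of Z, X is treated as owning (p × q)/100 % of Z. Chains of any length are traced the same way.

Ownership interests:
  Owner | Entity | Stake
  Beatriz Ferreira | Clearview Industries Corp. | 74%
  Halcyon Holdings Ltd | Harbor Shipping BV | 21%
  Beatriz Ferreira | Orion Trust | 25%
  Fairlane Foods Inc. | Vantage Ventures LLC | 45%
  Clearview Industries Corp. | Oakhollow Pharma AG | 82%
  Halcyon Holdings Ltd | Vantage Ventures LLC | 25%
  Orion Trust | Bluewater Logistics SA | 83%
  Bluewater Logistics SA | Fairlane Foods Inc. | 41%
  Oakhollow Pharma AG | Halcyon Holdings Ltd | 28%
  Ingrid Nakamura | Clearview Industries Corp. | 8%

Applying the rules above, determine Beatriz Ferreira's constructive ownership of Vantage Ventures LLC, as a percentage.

8.075975%

Chain via Orion Trust → Bluewater Logistics SA → Fairlane Foods Inc. (R2): 25% × 83% × 41% × 45% = 3.828375% of Vantage Ventures LLC.
Chain via Clearview Industries Corp. → Oakhollow Pharma AG → Halcyon Holdings Ltd (R2): 74% × 82% × 28% × 25% = 4.2476% of Vantage Ventures LLC.
Aggregating (R1): 3.828375% + 4.2476% = 8.075975%.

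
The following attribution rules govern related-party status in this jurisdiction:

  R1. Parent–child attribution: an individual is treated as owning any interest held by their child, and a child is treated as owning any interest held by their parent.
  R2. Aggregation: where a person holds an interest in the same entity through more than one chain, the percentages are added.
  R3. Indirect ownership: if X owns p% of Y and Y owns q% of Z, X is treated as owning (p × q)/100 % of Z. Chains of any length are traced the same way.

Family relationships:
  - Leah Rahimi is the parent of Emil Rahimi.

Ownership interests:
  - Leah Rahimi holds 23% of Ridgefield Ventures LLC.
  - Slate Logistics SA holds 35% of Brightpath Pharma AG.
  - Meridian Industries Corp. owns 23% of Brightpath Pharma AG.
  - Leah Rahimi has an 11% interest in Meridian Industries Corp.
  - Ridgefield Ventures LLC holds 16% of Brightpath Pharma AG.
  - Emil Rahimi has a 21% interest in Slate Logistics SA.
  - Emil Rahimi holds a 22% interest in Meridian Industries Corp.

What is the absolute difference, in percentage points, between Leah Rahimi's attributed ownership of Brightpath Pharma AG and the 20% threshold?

1.38

By parent–child attribution (R1), Leah Rahimi is treated as also owning Emil Rahimi's interest in Meridian Industries Corp, giving 11% + 22% = 33%.
By parent–child attribution (R1), Leah Rahimi is treated as owning Emil Rahimi's 21% interest in Slate Logistics SA.
Chain via Meridian Industries Corp. (R3): 33% × 23% = 7.59% of Brightpath Pharma AG.
Chain via Ridgefield Ventures LLC (R3): 23% × 16% = 3.68% of Brightpath Pharma AG.
Chain via Slate Logistics SA (R3): 21% × 35% = 7.35% of Brightpath Pharma AG.
Aggregating (R2): 7.59% + 3.68% + 7.35% = 18.62%.
18.62% falls short of the 20% threshold by 1.38 percentage points.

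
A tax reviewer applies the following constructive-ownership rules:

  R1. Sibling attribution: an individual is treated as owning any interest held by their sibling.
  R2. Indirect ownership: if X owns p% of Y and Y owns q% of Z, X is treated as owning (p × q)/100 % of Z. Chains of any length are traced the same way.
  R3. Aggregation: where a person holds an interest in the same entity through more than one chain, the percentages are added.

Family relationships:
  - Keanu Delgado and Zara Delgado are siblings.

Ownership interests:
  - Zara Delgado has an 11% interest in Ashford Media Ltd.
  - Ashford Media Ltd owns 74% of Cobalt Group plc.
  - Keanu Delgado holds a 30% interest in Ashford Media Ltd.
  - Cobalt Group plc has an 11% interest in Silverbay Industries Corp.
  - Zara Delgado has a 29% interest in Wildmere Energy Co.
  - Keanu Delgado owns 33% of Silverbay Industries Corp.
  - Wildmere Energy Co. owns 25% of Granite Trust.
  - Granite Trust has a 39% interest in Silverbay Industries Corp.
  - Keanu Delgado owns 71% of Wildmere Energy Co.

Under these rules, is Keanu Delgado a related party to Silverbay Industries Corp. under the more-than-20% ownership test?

By sibling attribution (R1), Keanu Delgado is treated as also owning Zara Delgado's interest in Ashford Media Ltd, giving 30% + 11% = 41%.
By sibling attribution (R1), Keanu Delgado is treated as also owning Zara Delgado's interest in Wildmere Energy Co, giving 71% + 29% = 100%.
Chain via Ashford Media Ltd → Cobalt Group plc (R2): 41% × 74% × 11% = 3.3374% of Silverbay Industries Corp.
Chain via Wildmere Energy Co. → Granite Trust (R2): 100% × 25% × 39% = 9.75% of Silverbay Industries Corp.
Direct interest in Silverbay Industries Corp: 33%.
Aggregating (R3): 3.3374% + 9.75% + 33% = 46.0874%.
46.0874% exceeds the 20% threshold, so Keanu is a related party to Silverbay Industries Corp.

Yes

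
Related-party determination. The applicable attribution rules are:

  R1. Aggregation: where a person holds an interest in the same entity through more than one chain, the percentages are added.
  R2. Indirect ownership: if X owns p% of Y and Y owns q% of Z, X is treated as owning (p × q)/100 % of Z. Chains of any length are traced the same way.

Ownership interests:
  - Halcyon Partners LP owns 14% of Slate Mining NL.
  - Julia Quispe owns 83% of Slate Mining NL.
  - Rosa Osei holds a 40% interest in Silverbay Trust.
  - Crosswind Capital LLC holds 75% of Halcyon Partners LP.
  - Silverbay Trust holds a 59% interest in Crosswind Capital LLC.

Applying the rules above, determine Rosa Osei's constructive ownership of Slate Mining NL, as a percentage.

Chain via Silverbay Trust → Crosswind Capital LLC → Halcyon Partners LP (R2): 40% × 59% × 75% × 14% = 2.478% of Slate Mining NL.

2.478%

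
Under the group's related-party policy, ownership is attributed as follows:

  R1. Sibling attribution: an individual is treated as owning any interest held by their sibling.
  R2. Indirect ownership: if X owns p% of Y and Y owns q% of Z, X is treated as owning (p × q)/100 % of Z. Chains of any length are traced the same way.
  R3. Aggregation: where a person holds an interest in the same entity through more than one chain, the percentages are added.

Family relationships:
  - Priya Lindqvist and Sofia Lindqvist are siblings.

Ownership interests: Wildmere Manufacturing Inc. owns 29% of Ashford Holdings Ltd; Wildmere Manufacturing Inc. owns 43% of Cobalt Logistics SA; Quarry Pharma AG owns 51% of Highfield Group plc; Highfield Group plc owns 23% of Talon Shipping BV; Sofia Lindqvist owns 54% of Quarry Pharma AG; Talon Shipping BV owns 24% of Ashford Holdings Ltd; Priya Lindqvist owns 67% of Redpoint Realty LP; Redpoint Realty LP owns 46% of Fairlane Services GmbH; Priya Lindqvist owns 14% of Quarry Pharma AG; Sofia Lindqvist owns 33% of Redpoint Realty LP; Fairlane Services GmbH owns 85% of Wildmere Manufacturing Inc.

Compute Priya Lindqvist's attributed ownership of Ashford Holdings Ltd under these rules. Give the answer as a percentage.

By sibling attribution (R1), Priya Lindqvist is treated as also owning Sofia Lindqvist's interest in Redpoint Realty LP, giving 67% + 33% = 100%.
By sibling attribution (R1), Priya Lindqvist is treated as also owning Sofia Lindqvist's interest in Quarry Pharma AG, giving 14% + 54% = 68%.
Chain via Redpoint Realty LP → Fairlane Services GmbH → Wildmere Manufacturing Inc. (R2): 100% × 46% × 85% × 29% = 11.339% of Ashford Holdings Ltd.
Chain via Quarry Pharma AG → Highfield Group plc → Talon Shipping BV (R2): 68% × 51% × 23% × 24% = 1.914336% of Ashford Holdings Ltd.
Aggregating (R3): 11.339% + 1.914336% = 13.253336%.

13.253336%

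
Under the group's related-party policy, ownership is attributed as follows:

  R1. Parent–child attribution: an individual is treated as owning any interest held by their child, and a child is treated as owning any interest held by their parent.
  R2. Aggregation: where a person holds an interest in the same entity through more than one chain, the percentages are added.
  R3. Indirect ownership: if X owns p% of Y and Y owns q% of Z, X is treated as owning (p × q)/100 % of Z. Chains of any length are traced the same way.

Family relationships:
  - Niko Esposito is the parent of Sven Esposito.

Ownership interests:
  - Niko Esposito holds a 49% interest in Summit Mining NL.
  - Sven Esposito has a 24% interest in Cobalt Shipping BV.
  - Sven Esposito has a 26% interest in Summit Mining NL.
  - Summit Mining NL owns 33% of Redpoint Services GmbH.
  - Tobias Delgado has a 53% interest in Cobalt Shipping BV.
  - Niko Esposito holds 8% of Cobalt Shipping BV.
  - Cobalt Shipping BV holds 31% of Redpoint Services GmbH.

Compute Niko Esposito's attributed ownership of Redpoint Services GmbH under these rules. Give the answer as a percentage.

By parent–child attribution (R1), Niko Esposito is treated as also owning Sven Esposito's interest in Summit Mining NL, giving 49% + 26% = 75%.
By parent–child attribution (R1), Niko Esposito is treated as also owning Sven Esposito's interest in Cobalt Shipping BV, giving 8% + 24% = 32%.
Chain via Summit Mining NL (R3): 75% × 33% = 24.75% of Redpoint Services GmbH.
Chain via Cobalt Shipping BV (R3): 32% × 31% = 9.92% of Redpoint Services GmbH.
Aggregating (R2): 24.75% + 9.92% = 34.67%.

34.67%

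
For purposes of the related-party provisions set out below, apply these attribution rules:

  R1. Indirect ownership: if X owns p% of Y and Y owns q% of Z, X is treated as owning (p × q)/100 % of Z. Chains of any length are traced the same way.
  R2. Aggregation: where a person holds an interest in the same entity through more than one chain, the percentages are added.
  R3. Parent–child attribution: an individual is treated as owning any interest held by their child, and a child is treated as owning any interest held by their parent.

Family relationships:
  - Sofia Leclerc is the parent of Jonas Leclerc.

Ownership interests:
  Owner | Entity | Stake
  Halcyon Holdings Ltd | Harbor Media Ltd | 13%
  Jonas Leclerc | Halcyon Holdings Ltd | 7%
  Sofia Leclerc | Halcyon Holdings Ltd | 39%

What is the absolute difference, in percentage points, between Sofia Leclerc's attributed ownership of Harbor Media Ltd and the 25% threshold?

19.02

By parent–child attribution (R3), Sofia Leclerc is treated as also owning Jonas Leclerc's interest in Halcyon Holdings Ltd, giving 39% + 7% = 46%.
Chain via Halcyon Holdings Ltd (R1): 46% × 13% = 5.98% of Harbor Media Ltd.
5.98% falls short of the 25% threshold by 19.02 percentage points.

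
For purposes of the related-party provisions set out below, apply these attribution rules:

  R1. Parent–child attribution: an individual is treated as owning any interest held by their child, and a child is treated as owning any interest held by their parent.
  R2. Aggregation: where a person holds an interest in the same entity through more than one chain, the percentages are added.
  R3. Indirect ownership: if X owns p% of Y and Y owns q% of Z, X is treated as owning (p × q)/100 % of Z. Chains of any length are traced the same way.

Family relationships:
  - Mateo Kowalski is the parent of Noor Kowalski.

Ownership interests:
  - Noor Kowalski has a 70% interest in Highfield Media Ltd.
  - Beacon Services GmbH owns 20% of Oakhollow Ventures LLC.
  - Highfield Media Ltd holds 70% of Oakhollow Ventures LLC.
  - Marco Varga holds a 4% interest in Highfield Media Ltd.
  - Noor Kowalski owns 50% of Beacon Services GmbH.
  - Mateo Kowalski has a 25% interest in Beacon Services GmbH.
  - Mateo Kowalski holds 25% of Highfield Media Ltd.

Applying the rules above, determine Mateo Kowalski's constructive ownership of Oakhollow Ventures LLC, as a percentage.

By parent–child attribution (R1), Mateo Kowalski is treated as also owning Noor Kowalski's interest in Highfield Media Ltd, giving 25% + 70% = 95%.
By parent–child attribution (R1), Mateo Kowalski is treated as also owning Noor Kowalski's interest in Beacon Services GmbH, giving 25% + 50% = 75%.
Chain via Highfield Media Ltd (R3): 95% × 70% = 66.5% of Oakhollow Ventures LLC.
Chain via Beacon Services GmbH (R3): 75% × 20% = 15% of Oakhollow Ventures LLC.
Aggregating (R2): 66.5% + 15% = 81.5%.

81.5%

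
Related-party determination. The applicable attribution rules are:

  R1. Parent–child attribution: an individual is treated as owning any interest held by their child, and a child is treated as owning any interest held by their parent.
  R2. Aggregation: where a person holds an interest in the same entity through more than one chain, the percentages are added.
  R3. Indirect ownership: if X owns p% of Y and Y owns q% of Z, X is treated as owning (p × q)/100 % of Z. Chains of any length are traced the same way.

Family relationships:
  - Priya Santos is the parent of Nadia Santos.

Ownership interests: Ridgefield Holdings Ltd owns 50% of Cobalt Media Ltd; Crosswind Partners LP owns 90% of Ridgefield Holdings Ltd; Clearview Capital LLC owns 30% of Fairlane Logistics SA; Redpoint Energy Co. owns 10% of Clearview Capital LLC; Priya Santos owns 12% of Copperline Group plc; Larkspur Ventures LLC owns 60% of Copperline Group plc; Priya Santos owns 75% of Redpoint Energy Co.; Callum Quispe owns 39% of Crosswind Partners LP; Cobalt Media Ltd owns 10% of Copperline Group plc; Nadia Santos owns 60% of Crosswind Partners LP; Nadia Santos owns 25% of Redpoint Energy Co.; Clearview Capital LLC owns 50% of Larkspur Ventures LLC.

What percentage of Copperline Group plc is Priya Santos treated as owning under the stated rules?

17.7%

By parent–child attribution (R1), Priya Santos is treated as also owning Nadia Santos's interest in Redpoint Energy Co, giving 75% + 25% = 100%.
By parent–child attribution (R1), Priya Santos is treated as owning Nadia Santos's 60% interest in Crosswind Partners LP.
Chain via Redpoint Energy Co. → Clearview Capital LLC → Larkspur Ventures LLC (R3): 100% × 10% × 50% × 60% = 3% of Copperline Group plc.
Direct interest in Copperline Group plc: 12%.
Chain via Crosswind Partners LP → Ridgefield Holdings Ltd → Cobalt Media Ltd (R3): 60% × 90% × 50% × 10% = 2.7% of Copperline Group plc.
Aggregating (R2): 3% + 12% + 2.7% = 17.7%.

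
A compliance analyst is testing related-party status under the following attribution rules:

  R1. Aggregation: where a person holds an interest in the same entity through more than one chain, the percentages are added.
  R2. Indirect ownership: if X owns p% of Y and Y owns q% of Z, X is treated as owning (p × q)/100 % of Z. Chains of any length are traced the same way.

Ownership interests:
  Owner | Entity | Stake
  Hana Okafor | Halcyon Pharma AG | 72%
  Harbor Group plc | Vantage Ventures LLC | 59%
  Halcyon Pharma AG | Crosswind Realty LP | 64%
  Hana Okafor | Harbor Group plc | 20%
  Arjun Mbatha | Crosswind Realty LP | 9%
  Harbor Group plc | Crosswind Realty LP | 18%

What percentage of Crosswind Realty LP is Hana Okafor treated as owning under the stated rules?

49.68%

Chain via Harbor Group plc (R2): 20% × 18% = 3.6% of Crosswind Realty LP.
Chain via Halcyon Pharma AG (R2): 72% × 64% = 46.08% of Crosswind Realty LP.
Aggregating (R1): 3.6% + 46.08% = 49.68%.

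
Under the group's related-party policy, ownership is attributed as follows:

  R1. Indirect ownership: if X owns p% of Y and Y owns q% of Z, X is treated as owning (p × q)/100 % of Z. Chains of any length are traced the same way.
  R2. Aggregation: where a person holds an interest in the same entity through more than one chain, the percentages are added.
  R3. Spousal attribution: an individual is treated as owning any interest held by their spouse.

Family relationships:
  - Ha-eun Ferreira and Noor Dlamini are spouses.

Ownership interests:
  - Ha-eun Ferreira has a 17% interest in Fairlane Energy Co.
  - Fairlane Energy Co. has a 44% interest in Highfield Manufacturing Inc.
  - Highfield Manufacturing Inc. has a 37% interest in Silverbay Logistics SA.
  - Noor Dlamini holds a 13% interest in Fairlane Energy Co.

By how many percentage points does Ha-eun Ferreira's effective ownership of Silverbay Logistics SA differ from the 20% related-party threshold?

15.116

By spousal attribution (R3), Ha-eun Ferreira is treated as also owning Noor Dlamini's interest in Fairlane Energy Co, giving 17% + 13% = 30%.
Chain via Fairlane Energy Co. → Highfield Manufacturing Inc. (R1): 30% × 44% × 37% = 4.884% of Silverbay Logistics SA.
4.884% falls short of the 20% threshold by 15.116 percentage points.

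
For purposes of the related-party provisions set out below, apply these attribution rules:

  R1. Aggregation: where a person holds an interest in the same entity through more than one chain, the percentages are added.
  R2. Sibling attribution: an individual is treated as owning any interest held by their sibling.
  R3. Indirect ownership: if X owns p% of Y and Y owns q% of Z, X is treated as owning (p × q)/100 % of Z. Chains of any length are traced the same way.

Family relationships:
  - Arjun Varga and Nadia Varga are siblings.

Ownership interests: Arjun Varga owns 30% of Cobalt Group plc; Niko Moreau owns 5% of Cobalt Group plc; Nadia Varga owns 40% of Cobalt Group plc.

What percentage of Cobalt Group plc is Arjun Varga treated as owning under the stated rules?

70%

By sibling attribution (R2), Arjun Varga is treated as also owning Nadia Varga's interest in Cobalt Group plc, giving 30% + 40% = 70%.
Direct interest in Cobalt Group plc: 70%.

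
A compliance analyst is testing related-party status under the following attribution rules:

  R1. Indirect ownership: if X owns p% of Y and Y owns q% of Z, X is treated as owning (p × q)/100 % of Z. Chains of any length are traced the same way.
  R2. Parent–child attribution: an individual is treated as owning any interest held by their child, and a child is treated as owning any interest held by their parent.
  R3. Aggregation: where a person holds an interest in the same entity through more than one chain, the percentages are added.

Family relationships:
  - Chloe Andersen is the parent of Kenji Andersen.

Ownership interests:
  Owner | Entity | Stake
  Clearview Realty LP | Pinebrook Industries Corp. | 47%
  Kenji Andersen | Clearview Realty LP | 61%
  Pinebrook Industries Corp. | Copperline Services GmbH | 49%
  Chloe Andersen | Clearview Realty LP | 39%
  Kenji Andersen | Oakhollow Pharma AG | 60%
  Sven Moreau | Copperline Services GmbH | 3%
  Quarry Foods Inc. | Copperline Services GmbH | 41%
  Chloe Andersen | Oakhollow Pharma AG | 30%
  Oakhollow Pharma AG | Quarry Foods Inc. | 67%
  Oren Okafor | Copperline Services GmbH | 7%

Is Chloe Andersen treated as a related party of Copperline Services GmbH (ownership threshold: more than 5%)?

By parent–child attribution (R2), Chloe Andersen is treated as also owning Kenji Andersen's interest in Clearview Realty LP, giving 39% + 61% = 100%.
By parent–child attribution (R2), Chloe Andersen is treated as also owning Kenji Andersen's interest in Oakhollow Pharma AG, giving 30% + 60% = 90%.
Chain via Clearview Realty LP → Pinebrook Industries Corp. (R1): 100% × 47% × 49% = 23.03% of Copperline Services GmbH.
Chain via Oakhollow Pharma AG → Quarry Foods Inc. (R1): 90% × 67% × 41% = 24.723% of Copperline Services GmbH.
Aggregating (R3): 23.03% + 24.723% = 47.753%.
47.753% exceeds the 5% threshold, so Chloe is a related party to Copperline Services GmbH.

Yes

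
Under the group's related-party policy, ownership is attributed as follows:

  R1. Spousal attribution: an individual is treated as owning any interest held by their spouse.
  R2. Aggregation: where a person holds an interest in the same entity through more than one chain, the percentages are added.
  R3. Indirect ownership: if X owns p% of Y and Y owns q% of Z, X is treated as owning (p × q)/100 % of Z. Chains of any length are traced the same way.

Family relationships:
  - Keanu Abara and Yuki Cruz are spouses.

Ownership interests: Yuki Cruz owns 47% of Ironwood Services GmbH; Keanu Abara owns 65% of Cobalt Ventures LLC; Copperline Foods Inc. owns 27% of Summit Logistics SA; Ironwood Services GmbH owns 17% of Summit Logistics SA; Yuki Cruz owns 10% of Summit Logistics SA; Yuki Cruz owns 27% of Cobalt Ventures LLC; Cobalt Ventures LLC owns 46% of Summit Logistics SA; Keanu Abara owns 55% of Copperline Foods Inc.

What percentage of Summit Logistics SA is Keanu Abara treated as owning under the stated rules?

By spousal attribution (R1), Keanu Abara is treated as also owning Yuki Cruz's interest in Cobalt Ventures LLC, giving 65% + 27% = 92%.
By spousal attribution (R1), Keanu Abara is treated as owning Yuki Cruz's 47% interest in Ironwood Services GmbH.
By spousal attribution (R1), Keanu Abara is treated as owning Yuki Cruz's 10% interest in Summit Logistics SA.
Chain via Copperline Foods Inc. (R3): 55% × 27% = 14.85% of Summit Logistics SA.
Chain via Cobalt Ventures LLC (R3): 92% × 46% = 42.32% of Summit Logistics SA.
Chain via Ironwood Services GmbH (R3): 47% × 17% = 7.99% of Summit Logistics SA.
Direct interest in Summit Logistics SA: 10%.
Aggregating (R2): 14.85% + 42.32% + 7.99% + 10% = 75.16%.

75.16%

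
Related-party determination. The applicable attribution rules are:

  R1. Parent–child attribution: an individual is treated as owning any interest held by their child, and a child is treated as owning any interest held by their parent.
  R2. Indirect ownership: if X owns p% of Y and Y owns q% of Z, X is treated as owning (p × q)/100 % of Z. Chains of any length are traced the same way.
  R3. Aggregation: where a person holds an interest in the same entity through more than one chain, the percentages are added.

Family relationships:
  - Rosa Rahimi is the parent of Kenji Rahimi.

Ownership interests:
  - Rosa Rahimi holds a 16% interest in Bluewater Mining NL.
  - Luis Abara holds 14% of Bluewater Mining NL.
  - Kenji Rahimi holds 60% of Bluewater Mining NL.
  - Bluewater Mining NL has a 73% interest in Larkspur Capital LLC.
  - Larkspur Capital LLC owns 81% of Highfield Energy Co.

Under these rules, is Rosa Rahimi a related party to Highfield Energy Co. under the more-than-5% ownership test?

Yes

By parent–child attribution (R1), Rosa Rahimi is treated as also owning Kenji Rahimi's interest in Bluewater Mining NL, giving 16% + 60% = 76%.
Chain via Bluewater Mining NL → Larkspur Capital LLC (R2): 76% × 73% × 81% = 44.9388% of Highfield Energy Co.
44.9388% exceeds the 5% threshold, so Rosa is a related party to Highfield Energy Co.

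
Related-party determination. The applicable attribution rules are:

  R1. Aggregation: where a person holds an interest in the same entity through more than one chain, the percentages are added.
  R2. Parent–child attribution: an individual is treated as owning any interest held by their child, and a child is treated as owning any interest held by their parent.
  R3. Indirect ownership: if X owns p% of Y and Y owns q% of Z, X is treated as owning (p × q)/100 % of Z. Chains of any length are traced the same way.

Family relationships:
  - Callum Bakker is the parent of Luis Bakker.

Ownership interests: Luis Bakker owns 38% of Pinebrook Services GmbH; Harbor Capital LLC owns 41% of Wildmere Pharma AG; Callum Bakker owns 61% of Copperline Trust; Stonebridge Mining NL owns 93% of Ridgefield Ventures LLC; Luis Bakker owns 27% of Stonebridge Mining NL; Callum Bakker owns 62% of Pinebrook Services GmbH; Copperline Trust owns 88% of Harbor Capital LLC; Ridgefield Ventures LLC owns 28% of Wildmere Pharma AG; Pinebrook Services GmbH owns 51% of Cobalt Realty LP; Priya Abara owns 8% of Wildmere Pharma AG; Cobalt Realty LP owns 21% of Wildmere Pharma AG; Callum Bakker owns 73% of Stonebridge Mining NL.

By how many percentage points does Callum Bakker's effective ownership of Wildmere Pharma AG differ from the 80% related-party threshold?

21.2412

By parent–child attribution (R2), Callum Bakker is treated as also owning Luis Bakker's interest in Stonebridge Mining NL, giving 73% + 27% = 100%.
By parent–child attribution (R2), Callum Bakker is treated as also owning Luis Bakker's interest in Pinebrook Services GmbH, giving 62% + 38% = 100%.
Chain via Stonebridge Mining NL → Ridgefield Ventures LLC (R3): 100% × 93% × 28% = 26.04% of Wildmere Pharma AG.
Chain via Copperline Trust → Harbor Capital LLC (R3): 61% × 88% × 41% = 22.0088% of Wildmere Pharma AG.
Chain via Pinebrook Services GmbH → Cobalt Realty LP (R3): 100% × 51% × 21% = 10.71% of Wildmere Pharma AG.
Aggregating (R1): 26.04% + 22.0088% + 10.71% = 58.7588%.
58.7588% falls short of the 80% threshold by 21.2412 percentage points.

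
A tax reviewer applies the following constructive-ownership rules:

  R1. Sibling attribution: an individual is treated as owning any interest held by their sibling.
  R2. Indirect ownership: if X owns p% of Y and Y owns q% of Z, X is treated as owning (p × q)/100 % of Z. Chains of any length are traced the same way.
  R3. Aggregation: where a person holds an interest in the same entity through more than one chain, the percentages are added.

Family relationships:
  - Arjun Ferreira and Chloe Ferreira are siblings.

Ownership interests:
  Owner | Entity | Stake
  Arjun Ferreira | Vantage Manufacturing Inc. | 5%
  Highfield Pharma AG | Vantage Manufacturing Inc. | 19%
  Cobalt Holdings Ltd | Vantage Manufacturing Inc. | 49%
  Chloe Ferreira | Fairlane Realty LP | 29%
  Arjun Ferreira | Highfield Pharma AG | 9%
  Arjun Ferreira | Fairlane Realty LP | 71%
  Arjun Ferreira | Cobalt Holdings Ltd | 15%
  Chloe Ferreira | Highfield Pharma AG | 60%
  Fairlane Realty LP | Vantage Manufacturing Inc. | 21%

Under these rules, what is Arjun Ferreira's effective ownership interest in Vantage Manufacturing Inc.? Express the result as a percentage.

By sibling attribution (R1), Arjun Ferreira is treated as also owning Chloe Ferreira's interest in Highfield Pharma AG, giving 9% + 60% = 69%.
By sibling attribution (R1), Arjun Ferreira is treated as also owning Chloe Ferreira's interest in Fairlane Realty LP, giving 71% + 29% = 100%.
Chain via Cobalt Holdings Ltd (R2): 15% × 49% = 7.35% of Vantage Manufacturing Inc.
Chain via Highfield Pharma AG (R2): 69% × 19% = 13.11% of Vantage Manufacturing Inc.
Chain via Fairlane Realty LP (R2): 100% × 21% = 21% of Vantage Manufacturing Inc.
Direct interest in Vantage Manufacturing Inc: 5%.
Aggregating (R3): 7.35% + 13.11% + 21% + 5% = 46.46%.

46.46%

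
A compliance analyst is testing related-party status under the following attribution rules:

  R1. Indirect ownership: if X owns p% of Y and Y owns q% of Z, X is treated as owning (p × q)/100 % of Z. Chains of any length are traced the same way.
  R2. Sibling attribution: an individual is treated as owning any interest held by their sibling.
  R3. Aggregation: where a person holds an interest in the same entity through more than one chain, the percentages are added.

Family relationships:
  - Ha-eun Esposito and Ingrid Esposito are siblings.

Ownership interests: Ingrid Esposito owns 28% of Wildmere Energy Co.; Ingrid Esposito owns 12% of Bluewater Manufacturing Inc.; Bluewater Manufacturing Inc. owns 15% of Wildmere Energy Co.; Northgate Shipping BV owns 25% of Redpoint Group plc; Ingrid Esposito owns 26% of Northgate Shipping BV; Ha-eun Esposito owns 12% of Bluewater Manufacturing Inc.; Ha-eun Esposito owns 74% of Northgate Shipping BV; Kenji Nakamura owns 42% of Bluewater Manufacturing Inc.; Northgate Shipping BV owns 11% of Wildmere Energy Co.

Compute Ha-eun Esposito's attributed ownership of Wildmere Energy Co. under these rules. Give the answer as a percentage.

42.6%

By sibling attribution (R2), Ha-eun Esposito is treated as also owning Ingrid Esposito's interest in Northgate Shipping BV, giving 74% + 26% = 100%.
By sibling attribution (R2), Ha-eun Esposito is treated as also owning Ingrid Esposito's interest in Bluewater Manufacturing Inc, giving 12% + 12% = 24%.
By sibling attribution (R2), Ha-eun Esposito is treated as owning Ingrid Esposito's 28% interest in Wildmere Energy Co.
Chain via Northgate Shipping BV (R1): 100% × 11% = 11% of Wildmere Energy Co.
Chain via Bluewater Manufacturing Inc. (R1): 24% × 15% = 3.6% of Wildmere Energy Co.
Direct interest in Wildmere Energy Co: 28%.
Aggregating (R3): 11% + 3.6% + 28% = 42.6%.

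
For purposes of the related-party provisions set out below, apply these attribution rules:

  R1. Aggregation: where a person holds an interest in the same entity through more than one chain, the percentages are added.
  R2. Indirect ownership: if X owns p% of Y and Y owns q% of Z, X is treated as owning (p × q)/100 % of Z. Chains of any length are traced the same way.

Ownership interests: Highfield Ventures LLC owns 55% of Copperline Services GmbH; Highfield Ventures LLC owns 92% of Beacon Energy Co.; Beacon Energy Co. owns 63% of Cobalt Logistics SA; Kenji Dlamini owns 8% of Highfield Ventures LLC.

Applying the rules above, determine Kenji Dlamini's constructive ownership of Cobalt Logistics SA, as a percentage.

4.6368%

Chain via Highfield Ventures LLC → Beacon Energy Co. (R2): 8% × 92% × 63% = 4.6368% of Cobalt Logistics SA.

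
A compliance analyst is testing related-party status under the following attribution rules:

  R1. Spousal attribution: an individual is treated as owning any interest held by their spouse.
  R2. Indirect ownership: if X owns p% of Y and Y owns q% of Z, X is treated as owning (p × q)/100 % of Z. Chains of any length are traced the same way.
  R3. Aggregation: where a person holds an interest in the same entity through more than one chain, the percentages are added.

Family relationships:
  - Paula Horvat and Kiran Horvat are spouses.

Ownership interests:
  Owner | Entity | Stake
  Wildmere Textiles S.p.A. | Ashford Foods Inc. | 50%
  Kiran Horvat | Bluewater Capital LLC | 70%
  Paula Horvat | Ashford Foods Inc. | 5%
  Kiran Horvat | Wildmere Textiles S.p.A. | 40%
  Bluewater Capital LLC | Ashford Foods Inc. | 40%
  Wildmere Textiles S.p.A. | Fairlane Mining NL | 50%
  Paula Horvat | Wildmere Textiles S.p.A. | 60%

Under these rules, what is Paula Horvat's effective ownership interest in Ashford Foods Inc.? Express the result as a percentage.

83%

By spousal attribution (R1), Paula Horvat is treated as also owning Kiran Horvat's interest in Wildmere Textiles S.p.A, giving 60% + 40% = 100%.
By spousal attribution (R1), Paula Horvat is treated as owning Kiran Horvat's 70% interest in Bluewater Capital LLC.
Chain via Wildmere Textiles S.p.A. (R2): 100% × 50% = 50% of Ashford Foods Inc.
Direct interest in Ashford Foods Inc: 5%.
Chain via Bluewater Capital LLC (R2): 70% × 40% = 28% of Ashford Foods Inc.
Aggregating (R3): 50% + 5% + 28% = 83%.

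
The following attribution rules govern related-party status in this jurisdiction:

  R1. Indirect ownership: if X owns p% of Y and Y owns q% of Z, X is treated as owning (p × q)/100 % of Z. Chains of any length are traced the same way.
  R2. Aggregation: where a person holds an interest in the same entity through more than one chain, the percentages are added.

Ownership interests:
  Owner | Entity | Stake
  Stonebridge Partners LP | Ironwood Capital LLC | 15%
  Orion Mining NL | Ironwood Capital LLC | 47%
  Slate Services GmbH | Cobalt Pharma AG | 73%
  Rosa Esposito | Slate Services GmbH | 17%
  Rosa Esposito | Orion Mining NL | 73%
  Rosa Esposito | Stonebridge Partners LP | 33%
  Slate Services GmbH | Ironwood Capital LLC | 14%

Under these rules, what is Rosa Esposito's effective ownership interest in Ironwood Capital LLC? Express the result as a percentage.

Chain via Orion Mining NL (R1): 73% × 47% = 34.31% of Ironwood Capital LLC.
Chain via Slate Services GmbH (R1): 17% × 14% = 2.38% of Ironwood Capital LLC.
Chain via Stonebridge Partners LP (R1): 33% × 15% = 4.95% of Ironwood Capital LLC.
Aggregating (R2): 34.31% + 2.38% + 4.95% = 41.64%.

41.64%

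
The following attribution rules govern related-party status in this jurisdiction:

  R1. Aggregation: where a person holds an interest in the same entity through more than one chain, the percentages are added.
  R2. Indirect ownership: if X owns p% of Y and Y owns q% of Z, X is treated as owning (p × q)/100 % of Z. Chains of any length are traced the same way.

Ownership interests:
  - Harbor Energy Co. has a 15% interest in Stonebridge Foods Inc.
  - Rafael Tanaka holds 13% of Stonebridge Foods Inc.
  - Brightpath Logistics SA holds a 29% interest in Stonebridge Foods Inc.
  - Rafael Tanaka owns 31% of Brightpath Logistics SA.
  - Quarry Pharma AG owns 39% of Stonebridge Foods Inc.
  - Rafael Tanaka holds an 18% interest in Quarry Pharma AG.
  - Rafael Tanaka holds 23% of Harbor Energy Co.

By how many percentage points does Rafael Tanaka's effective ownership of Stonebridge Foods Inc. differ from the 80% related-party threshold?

47.54

Chain via Brightpath Logistics SA (R2): 31% × 29% = 8.99% of Stonebridge Foods Inc.
Chain via Harbor Energy Co. (R2): 23% × 15% = 3.45% of Stonebridge Foods Inc.
Chain via Quarry Pharma AG (R2): 18% × 39% = 7.02% of Stonebridge Foods Inc.
Direct interest in Stonebridge Foods Inc: 13%.
Aggregating (R1): 8.99% + 3.45% + 7.02% + 13% = 32.46%.
32.46% falls short of the 80% threshold by 47.54 percentage points.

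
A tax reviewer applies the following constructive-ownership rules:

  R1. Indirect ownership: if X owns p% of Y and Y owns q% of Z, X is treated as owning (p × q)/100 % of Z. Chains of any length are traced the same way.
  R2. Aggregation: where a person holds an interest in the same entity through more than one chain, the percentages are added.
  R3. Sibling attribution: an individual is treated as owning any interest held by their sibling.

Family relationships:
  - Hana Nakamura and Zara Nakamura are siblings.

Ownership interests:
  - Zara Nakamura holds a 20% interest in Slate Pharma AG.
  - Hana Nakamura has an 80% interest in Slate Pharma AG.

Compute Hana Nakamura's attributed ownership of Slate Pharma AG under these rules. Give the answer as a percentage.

100%

By sibling attribution (R3), Hana Nakamura is treated as also owning Zara Nakamura's interest in Slate Pharma AG, giving 80% + 20% = 100%.
Direct interest in Slate Pharma AG: 100%.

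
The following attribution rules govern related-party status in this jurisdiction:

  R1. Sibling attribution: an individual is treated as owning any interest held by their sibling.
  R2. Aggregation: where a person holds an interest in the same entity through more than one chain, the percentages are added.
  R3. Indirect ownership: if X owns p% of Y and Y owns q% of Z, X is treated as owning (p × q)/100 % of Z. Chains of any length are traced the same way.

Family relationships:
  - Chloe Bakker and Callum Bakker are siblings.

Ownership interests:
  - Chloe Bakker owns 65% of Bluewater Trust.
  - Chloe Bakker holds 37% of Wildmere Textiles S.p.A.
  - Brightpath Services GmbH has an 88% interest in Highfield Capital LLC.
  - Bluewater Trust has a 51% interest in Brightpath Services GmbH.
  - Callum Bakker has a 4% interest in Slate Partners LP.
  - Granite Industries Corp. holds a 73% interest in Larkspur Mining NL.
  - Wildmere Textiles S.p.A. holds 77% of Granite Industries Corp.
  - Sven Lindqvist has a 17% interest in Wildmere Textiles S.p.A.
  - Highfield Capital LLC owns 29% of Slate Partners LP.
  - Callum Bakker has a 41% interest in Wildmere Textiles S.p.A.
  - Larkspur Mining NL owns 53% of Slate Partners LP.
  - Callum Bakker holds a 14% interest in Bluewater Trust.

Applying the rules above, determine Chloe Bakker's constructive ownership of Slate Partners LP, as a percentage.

37.519222%

By sibling attribution (R1), Chloe Bakker is treated as also owning Callum Bakker's interest in Wildmere Textiles S.p.A, giving 37% + 41% = 78%.
By sibling attribution (R1), Chloe Bakker is treated as also owning Callum Bakker's interest in Bluewater Trust, giving 65% + 14% = 79%.
By sibling attribution (R1), Chloe Bakker is treated as owning Callum Bakker's 4% interest in Slate Partners LP.
Chain via Wildmere Textiles S.p.A. → Granite Industries Corp. → Larkspur Mining NL (R3): 78% × 77% × 73% × 53% = 23.237214% of Slate Partners LP.
Chain via Bluewater Trust → Brightpath Services GmbH → Highfield Capital LLC (R3): 79% × 51% × 88% × 29% = 10.282008% of Slate Partners LP.
Direct interest in Slate Partners LP: 4%.
Aggregating (R2): 23.237214% + 10.282008% + 4% = 37.519222%.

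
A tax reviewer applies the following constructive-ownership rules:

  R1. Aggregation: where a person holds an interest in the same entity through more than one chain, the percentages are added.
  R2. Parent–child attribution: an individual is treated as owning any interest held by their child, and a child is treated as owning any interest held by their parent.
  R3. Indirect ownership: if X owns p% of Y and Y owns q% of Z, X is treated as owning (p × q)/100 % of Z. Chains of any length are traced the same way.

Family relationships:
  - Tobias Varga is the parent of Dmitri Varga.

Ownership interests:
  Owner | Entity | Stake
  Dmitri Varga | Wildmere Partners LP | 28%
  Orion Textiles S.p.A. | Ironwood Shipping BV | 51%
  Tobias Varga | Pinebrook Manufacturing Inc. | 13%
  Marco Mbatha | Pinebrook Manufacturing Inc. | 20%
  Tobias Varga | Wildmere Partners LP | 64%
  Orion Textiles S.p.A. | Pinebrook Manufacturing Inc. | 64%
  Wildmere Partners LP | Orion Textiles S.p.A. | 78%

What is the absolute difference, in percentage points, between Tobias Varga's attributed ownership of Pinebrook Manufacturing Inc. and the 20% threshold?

By parent–child attribution (R2), Tobias Varga is treated as also owning Dmitri Varga's interest in Wildmere Partners LP, giving 64% + 28% = 92%.
Chain via Wildmere Partners LP → Orion Textiles S.p.A. (R3): 92% × 78% × 64% = 45.9264% of Pinebrook Manufacturing Inc.
Direct interest in Pinebrook Manufacturing Inc: 13%.
Aggregating (R1): 45.9264% + 13% = 58.9264%.
58.9264% exceeds the 20% threshold by 38.9264 percentage points.

38.9264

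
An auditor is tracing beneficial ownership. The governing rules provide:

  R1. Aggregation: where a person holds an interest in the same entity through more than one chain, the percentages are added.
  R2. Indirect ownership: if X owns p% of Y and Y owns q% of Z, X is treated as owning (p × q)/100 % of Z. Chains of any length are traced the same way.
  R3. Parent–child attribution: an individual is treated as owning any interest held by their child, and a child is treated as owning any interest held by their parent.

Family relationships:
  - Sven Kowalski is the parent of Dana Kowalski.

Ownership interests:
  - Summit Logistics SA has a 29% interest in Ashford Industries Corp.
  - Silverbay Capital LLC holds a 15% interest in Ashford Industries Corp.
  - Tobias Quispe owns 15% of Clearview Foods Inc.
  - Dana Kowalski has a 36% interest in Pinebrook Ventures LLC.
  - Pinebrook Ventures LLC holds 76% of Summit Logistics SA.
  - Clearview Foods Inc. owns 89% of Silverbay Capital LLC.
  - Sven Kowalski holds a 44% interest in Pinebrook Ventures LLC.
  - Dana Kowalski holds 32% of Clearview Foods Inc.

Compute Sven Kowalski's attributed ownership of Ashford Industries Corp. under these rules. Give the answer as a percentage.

21.904%

By parent–child attribution (R3), Sven Kowalski is treated as also owning Dana Kowalski's interest in Pinebrook Ventures LLC, giving 44% + 36% = 80%.
By parent–child attribution (R3), Sven Kowalski is treated as owning Dana Kowalski's 32% interest in Clearview Foods Inc.
Chain via Pinebrook Ventures LLC → Summit Logistics SA (R2): 80% × 76% × 29% = 17.632% of Ashford Industries Corp.
Chain via Clearview Foods Inc. → Silverbay Capital LLC (R2): 32% × 89% × 15% = 4.272% of Ashford Industries Corp.
Aggregating (R1): 17.632% + 4.272% = 21.904%.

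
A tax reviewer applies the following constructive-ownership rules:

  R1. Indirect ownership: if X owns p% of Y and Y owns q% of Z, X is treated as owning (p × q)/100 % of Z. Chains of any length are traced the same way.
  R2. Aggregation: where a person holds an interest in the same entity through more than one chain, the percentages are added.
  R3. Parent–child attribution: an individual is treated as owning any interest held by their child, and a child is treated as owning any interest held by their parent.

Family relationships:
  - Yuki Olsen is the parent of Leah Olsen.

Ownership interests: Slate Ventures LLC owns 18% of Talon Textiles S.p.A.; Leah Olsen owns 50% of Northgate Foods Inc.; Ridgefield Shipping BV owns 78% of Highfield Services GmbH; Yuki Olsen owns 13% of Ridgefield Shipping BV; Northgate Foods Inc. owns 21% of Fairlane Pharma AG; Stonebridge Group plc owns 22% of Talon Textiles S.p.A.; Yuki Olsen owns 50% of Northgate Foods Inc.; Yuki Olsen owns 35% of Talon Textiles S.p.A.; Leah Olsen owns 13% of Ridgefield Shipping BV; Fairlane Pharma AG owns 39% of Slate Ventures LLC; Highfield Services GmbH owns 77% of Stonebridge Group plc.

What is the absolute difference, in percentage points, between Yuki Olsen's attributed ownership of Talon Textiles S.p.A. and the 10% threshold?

By parent–child attribution (R3), Yuki Olsen is treated as also owning Leah Olsen's interest in Northgate Foods Inc, giving 50% + 50% = 100%.
By parent–child attribution (R3), Yuki Olsen is treated as also owning Leah Olsen's interest in Ridgefield Shipping BV, giving 13% + 13% = 26%.
Chain via Northgate Foods Inc. → Fairlane Pharma AG → Slate Ventures LLC (R1): 100% × 21% × 39% × 18% = 1.4742% of Talon Textiles S.p.A.
Chain via Ridgefield Shipping BV → Highfield Services GmbH → Stonebridge Group plc (R1): 26% × 78% × 77% × 22% = 3.435432% of Talon Textiles S.p.A.
Direct interest in Talon Textiles S.p.A: 35%.
Aggregating (R2): 1.4742% + 3.435432% + 35% = 39.909632%.
39.909632% exceeds the 10% threshold by 29.909632 percentage points.

29.909632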